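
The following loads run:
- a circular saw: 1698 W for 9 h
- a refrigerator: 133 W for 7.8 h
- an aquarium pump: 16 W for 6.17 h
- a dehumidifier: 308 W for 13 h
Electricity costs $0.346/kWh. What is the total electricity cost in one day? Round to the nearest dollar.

$7

circular saw: 1698 W × 9 h = 15,282 Wh = 15.28 kWh
refrigerator: 133 W × 7.8 h = 1,037 Wh = 1.037 kWh
aquarium pump: 16 W × 6.17 h = 99 Wh = 0.09872 kWh
dehumidifier: 308 W × 13 h = 4,004 Wh = 4.004 kWh
Total energy = 15.28 + 1.037 + 0.09872 + 4.004 = 20.42 kWh
Cost = 20.42 kWh × $0.346 = $7.07 ≈ $7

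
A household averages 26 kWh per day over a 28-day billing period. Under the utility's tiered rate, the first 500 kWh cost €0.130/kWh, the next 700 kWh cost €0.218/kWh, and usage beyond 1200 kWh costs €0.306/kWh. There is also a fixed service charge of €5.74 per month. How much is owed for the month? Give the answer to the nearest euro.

Usage = 26 kWh/day × 28 days = 728 kWh
First 500 kWh × €0.130 = €65.00
Next 228 kWh × €0.218 = €49.70
Remaining tier: 0 kWh (not reached)
Energy charge = €114.70; + service €5.74 = €120.44 ≈ €120

€120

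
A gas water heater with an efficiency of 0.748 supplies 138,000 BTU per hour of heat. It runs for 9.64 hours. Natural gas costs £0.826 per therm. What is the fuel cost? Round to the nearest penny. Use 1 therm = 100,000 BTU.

Heat delivered = 138,000 BTU/h × 9.64 h = 1,330,320 BTU
Gas input = 1,330,320 / 0.748 = 1,778,503 BTU
= 1,778,503 / 100,000 = 17.79 therm
Cost = 17.79 × £0.826/therm = £14.69

£14.69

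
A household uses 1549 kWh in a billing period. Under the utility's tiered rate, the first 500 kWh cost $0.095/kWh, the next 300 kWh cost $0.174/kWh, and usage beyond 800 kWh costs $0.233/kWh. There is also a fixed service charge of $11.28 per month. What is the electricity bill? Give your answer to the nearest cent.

First 500 kWh × $0.095 = $47.50
Next 300 kWh × $0.174 = $52.20
Remaining 749 kWh × $0.233 = $174.52
Energy charge = $274.22; + service $11.28 = $285.50

$285.50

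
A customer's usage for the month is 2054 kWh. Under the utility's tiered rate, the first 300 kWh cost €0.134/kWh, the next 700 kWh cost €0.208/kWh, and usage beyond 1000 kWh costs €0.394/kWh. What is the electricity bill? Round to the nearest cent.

€601.08

First 300 kWh × €0.134 = €40.20
Next 700 kWh × €0.208 = €145.60
Remaining 1054 kWh × €0.394 = €415.28
Total = €601.08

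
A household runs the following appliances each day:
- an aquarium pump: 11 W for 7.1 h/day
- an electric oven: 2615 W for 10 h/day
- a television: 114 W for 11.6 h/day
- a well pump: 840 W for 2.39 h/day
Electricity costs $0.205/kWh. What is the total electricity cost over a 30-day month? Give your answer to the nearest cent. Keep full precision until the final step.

$181.78

aquarium pump: 11 W × 7.1 h × 30 d = 2,343 Wh = 2.343 kWh
electric oven: 2615 W × 10 h × 30 d = 784,500 Wh = 784.5 kWh
television: 114 W × 11.6 h × 30 d = 39,672 Wh = 39.67 kWh
well pump: 840 W × 2.39 h × 30 d = 60,228 Wh = 60.23 kWh
Total energy = 2.343 + 784.5 + 39.67 + 60.23 = 886.7 kWh
Cost = 886.7 kWh × $0.205 = $181.78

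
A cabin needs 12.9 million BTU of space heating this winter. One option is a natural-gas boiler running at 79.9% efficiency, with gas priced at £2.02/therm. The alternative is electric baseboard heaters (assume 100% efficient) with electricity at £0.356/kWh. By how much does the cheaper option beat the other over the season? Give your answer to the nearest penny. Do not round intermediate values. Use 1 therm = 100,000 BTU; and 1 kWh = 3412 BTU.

Heat load = 12.9 × 10⁶ BTU = 12,900,000 BTU
Gas: input = 12,900,000 / 0.799 = 16,145,181 BTU = 161.5 therm → 161.5 × £2.02 = £326.13
Electric: 12,900,000 BTU / 3412 = 3,781 kWh → × £0.356 = £1,345.96
Difference = |£326.13 − £1,345.96| = £1,019.82

£1019.82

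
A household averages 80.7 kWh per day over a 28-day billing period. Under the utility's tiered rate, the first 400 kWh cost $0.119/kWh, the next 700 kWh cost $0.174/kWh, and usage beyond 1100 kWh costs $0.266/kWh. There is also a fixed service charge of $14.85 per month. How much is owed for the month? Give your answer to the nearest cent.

$492.70

Usage = 80.7 kWh/day × 28 days = 2259.6 kWh
First 400 kWh × $0.119 = $47.60
Next 700 kWh × $0.174 = $121.80
Remaining 1159.6 kWh × $0.266 = $308.45
Energy charge = $477.85; + service $14.85 = $492.70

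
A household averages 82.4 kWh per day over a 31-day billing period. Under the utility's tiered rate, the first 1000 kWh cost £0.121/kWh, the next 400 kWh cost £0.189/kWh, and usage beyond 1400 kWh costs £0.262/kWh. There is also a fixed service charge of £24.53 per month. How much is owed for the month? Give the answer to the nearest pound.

Usage = 82.4 kWh/day × 31 days = 2554.4 kWh
First 1000 kWh × £0.121 = £121.00
Next 400 kWh × £0.189 = £75.60
Remaining 1154.4 kWh × £0.262 = £302.45
Energy charge = £499.05; + service £24.53 = £523.58 ≈ £524

£524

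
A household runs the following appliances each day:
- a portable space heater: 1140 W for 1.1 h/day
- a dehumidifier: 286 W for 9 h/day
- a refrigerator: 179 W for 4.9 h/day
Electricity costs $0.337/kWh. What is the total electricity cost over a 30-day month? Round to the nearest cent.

$47.57

portable space heater: 1140 W × 1.1 h × 30 d = 37,620 Wh = 37.62 kWh
dehumidifier: 286 W × 9 h × 30 d = 77,220 Wh = 77.22 kWh
refrigerator: 179 W × 4.9 h × 30 d = 26,313 Wh = 26.31 kWh
Total energy = 37.62 + 77.22 + 26.31 = 141.2 kWh
Cost = 141.2 kWh × $0.337 = $47.57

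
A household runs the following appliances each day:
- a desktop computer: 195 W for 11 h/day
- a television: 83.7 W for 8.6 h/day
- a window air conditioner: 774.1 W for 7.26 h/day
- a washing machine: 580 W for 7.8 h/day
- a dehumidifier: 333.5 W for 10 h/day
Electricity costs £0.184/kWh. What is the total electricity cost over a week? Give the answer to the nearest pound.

£21

desktop computer: 195 W × 11 h × 7 d = 15,015 Wh = 15.02 kWh
television: 83.7 W × 8.6 h × 7 d = 5,039 Wh = 5.039 kWh
window air conditioner: 774.1 W × 7.26 h × 7 d = 39,340 Wh = 39.34 kWh
washing machine: 580 W × 7.8 h × 7 d = 31,668 Wh = 31.67 kWh
dehumidifier: 333.5 W × 10 h × 7 d = 23,345 Wh = 23.34 kWh
Total energy = 15.02 + 5.039 + 39.34 + 31.67 + 23.34 = 114.4 kWh
Cost = 114.4 kWh × £0.184 = £21.05 ≈ £21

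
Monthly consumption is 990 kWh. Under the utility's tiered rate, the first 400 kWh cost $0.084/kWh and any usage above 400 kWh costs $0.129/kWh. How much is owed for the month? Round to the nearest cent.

First 400 kWh × $0.084 = $33.60
Remaining 590 kWh × $0.129 = $76.11
Total = $109.71

$109.71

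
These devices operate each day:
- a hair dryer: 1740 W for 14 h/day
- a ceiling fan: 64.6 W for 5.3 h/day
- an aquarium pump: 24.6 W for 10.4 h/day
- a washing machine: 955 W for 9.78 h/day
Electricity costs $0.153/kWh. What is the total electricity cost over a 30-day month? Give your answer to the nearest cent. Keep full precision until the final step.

$157.43

hair dryer: 1740 W × 14 h × 30 d = 730,800 Wh = 730.8 kWh
ceiling fan: 64.6 W × 5.3 h × 30 d = 10,271 Wh = 10.27 kWh
aquarium pump: 24.6 W × 10.4 h × 30 d = 7,675 Wh = 7.675 kWh
washing machine: 955 W × 9.78 h × 30 d = 280,197 Wh = 280.2 kWh
Total energy = 730.8 + 10.27 + 7.675 + 280.2 = 1,029 kWh
Cost = 1,029 kWh × $0.153 = $157.43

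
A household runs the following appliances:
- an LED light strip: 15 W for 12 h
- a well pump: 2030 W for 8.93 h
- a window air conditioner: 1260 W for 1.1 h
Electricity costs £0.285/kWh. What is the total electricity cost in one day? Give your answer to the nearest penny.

£5.61

LED light strip: 15 W × 12 h = 180 Wh = 0.18 kWh
well pump: 2030 W × 8.93 h = 18,128 Wh = 18.13 kWh
window air conditioner: 1260 W × 1.1 h = 1,386 Wh = 1.386 kWh
Total energy = 0.18 + 18.13 + 1.386 = 19.69 kWh
Cost = 19.69 kWh × £0.285 = £5.61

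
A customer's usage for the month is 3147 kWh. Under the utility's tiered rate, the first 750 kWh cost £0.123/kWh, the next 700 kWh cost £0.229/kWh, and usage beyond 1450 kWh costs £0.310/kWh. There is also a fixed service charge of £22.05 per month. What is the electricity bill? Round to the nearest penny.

£800.67

First 750 kWh × £0.123 = £92.25
Next 700 kWh × £0.229 = £160.30
Remaining 1697 kWh × £0.310 = £526.07
Energy charge = £778.62; + service £22.05 = £800.67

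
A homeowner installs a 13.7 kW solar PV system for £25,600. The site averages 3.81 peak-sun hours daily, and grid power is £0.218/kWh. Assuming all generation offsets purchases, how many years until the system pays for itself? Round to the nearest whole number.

Daily generation = 13.7 kW × 3.81 h = 52.2 kWh
Annual generation = 52.2 × 365 = 19052 kWh
Annual savings = 19052 × £0.218 = £4,153.32
Payback = £25,600 / £4,153.32 = 6.16 years

6 years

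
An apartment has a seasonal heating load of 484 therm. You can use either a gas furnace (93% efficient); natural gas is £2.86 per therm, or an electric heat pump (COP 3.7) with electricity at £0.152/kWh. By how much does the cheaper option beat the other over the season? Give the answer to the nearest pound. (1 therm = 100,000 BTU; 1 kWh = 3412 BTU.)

Heat load = 484 therm × 100,000 = 48,400,000 BTU
Gas: input = 48,400,000 / 0.93 = 52,043,011 BTU = 520.4 therm → 520.4 × £2.86 = £1,488.43
Heat pump: 48,400,000 BTU / 3412 = 14,190 kWh heat; / 3.7 = 3,834 kWh in → × £0.152 = £582.74
Difference = |£1,488.43 − £582.74| = £905.69 ≈ £906

£906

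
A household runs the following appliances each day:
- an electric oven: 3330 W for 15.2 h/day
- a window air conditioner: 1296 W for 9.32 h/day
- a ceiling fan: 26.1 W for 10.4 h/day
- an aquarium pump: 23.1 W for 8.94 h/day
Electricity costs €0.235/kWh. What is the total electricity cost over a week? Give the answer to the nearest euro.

electric oven: 3330 W × 15.2 h × 7 d = 354,312 Wh = 354.3 kWh
window air conditioner: 1296 W × 9.32 h × 7 d = 84,551 Wh = 84.55 kWh
ceiling fan: 26.1 W × 10.4 h × 7 d = 1,900 Wh = 1.9 kWh
aquarium pump: 23.1 W × 8.94 h × 7 d = 1,446 Wh = 1.446 kWh
Total energy = 354.3 + 84.55 + 1.9 + 1.446 = 442.2 kWh
Cost = 442.2 kWh × €0.235 = €103.92 ≈ €104

€104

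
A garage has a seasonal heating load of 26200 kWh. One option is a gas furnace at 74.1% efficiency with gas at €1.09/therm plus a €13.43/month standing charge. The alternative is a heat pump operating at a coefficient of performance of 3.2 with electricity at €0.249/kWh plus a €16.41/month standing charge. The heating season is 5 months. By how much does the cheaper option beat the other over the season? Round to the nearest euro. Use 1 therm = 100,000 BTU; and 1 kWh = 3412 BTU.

Heat load = 26200 kWh × 3412 = 89,394,400 BTU
Gas: input = 89,394,400 / 0.741 = 120,640,216 BTU = 1,206 therm → 1,206 × €1.09 = €1,314.98; + 5 × €13.43 standing = €1,382.13
Heat pump: 89,394,400 BTU / 3412 = 26,200 kWh heat; / 3.2 = 8,188 kWh in → × €0.249 = €2,038.69; + 5 × €16.41 standing = €2,120.74
Difference = |€1,382.13 − €2,120.74| = €738.61 ≈ €739

€739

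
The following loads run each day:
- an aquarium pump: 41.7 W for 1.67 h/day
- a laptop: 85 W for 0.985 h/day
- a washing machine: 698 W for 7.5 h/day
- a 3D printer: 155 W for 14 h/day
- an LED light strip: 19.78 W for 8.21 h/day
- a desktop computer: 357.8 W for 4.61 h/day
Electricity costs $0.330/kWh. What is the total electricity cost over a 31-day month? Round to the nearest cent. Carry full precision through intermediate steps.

$95.86

aquarium pump: 41.7 W × 1.67 h × 31 d = 2,159 Wh = 2.159 kWh
laptop: 85 W × 0.985 h × 31 d = 2,595 Wh = 2.595 kWh
washing machine: 698 W × 7.5 h × 31 d = 162,285 Wh = 162.3 kWh
3D printer: 155 W × 14 h × 31 d = 67,270 Wh = 67.27 kWh
LED light strip: 19.78 W × 8.21 h × 31 d = 5,034 Wh = 5.034 kWh
desktop computer: 357.8 W × 4.61 h × 31 d = 51,133 Wh = 51.13 kWh
Total energy = 2.159 + 2.595 + 162.3 + 67.27 + 5.034 + 51.13 = 290.5 kWh
Cost = 290.5 kWh × $0.330 = $95.86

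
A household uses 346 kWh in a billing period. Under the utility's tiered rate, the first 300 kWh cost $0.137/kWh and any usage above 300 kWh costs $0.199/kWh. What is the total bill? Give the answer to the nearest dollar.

First 300 kWh × $0.137 = $41.10
Remaining 46 kWh × $0.199 = $9.15
Total = $50.25 ≈ $50

$50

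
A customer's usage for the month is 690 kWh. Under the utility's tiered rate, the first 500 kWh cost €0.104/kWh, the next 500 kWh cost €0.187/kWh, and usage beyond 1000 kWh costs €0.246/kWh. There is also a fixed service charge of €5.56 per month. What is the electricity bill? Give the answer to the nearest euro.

€93

First 500 kWh × €0.104 = €52.00
Next 190 kWh × €0.187 = €35.53
Remaining tier: 0 kWh (not reached)
Energy charge = €87.53; + service €5.56 = €93.09 ≈ €93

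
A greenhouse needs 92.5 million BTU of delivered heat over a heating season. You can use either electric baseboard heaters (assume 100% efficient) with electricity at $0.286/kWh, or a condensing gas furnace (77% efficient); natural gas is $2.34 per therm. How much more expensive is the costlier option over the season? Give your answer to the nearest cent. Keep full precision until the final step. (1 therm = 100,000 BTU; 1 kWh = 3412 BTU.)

$4942.48

Heat load = 92.5 × 10⁶ BTU = 92,500,000 BTU
Gas: input = 92,500,000 / 0.77 = 120,129,870 BTU = 1,201 therm → 1,201 × $2.34 = $2,811.04
Electric: 92,500,000 BTU / 3412 = 27,110 kWh → × $0.286 = $7,753.52
Difference = |$2,811.04 − $7,753.52| = $4,942.48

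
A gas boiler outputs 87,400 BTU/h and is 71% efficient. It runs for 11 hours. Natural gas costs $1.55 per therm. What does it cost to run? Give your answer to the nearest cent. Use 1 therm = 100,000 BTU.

$20.99

Heat delivered = 87,400 BTU/h × 11 h = 961,400 BTU
Gas input = 961,400 / 0.71 = 1,354,085 BTU
= 1,354,085 / 100,000 = 13.54 therm
Cost = 13.54 × $1.55/therm = $20.99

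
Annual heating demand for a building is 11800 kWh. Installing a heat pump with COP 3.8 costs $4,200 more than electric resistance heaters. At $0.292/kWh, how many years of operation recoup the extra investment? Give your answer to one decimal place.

Resistance: 11800 kWh × $0.292 = $3,445.60/yr
Heat pump: 11800 / 3.8 = 3105 kWh in → × $0.292 = $906.74/yr
Annual savings = $2,538.86
Payback = $4,200 / $2,538.86 = 1.65 years

1.7 years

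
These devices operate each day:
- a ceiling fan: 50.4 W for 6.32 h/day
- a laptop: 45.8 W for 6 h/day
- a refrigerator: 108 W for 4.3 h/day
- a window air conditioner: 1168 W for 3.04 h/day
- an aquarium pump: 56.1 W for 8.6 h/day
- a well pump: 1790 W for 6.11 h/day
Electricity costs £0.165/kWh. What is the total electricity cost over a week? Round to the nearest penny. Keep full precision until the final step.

ceiling fan: 50.4 W × 6.32 h × 7 d = 2,230 Wh = 2.23 kWh
laptop: 45.8 W × 6 h × 7 d = 1,924 Wh = 1.924 kWh
refrigerator: 108 W × 4.3 h × 7 d = 3,251 Wh = 3.251 kWh
window air conditioner: 1168 W × 3.04 h × 7 d = 24,855 Wh = 24.86 kWh
aquarium pump: 56.1 W × 8.6 h × 7 d = 3,377 Wh = 3.377 kWh
well pump: 1790 W × 6.11 h × 7 d = 76,558 Wh = 76.56 kWh
Total energy = 2.23 + 1.924 + 3.251 + 24.86 + 3.377 + 76.56 = 112.2 kWh
Cost = 112.2 kWh × £0.165 = £18.51

£18.51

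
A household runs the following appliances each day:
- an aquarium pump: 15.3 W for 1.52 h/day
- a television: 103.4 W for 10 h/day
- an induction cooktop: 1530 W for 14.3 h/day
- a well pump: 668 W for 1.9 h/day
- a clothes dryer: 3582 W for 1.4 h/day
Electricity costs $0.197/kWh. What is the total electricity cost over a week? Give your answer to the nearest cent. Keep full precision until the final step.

$40.29

aquarium pump: 15.3 W × 1.52 h × 7 d = 163 Wh = 0.1628 kWh
television: 103.4 W × 10 h × 7 d = 7,238 Wh = 7.238 kWh
induction cooktop: 1530 W × 14.3 h × 7 d = 153,153 Wh = 153.2 kWh
well pump: 668 W × 1.9 h × 7 d = 8,884 Wh = 8.884 kWh
clothes dryer: 3582 W × 1.4 h × 7 d = 35,104 Wh = 35.1 kWh
Total energy = 0.1628 + 7.238 + 153.2 + 8.884 + 35.1 = 204.5 kWh
Cost = 204.5 kWh × $0.197 = $40.29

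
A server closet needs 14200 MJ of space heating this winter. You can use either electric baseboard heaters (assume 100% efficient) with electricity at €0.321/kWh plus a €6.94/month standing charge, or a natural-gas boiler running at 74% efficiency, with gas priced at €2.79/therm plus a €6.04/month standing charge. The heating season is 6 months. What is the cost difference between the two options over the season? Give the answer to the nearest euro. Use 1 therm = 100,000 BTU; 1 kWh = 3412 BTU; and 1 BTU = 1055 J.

Heat load = 14200 MJ = 14,200,000,000 J / 1055 = 13,459,716 BTU
Gas: input = 13,459,716 / 0.74 = 18,188,805 BTU = 181.9 therm → 181.9 × €2.79 = €507.47; + 6 × €6.04 standing = €543.71
Electric: 13,459,716 BTU / 3412 = 3,945 kWh → × €0.321 = €1,266.29; + 6 × €6.94 standing = €1,307.93
Difference = |€543.71 − €1,307.93| = €764.22 ≈ €764

€764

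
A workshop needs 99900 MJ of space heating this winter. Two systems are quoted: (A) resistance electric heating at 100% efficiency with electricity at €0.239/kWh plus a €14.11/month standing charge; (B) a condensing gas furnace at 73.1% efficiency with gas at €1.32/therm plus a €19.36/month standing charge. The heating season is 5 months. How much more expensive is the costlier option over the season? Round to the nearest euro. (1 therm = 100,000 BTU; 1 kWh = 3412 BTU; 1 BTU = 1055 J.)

Heat load = 99900 MJ = 99,900,000,000 J / 1055 = 94,691,943 BTU
Gas: input = 94,691,943 / 0.731 = 129,537,542 BTU = 1,295 therm → 1,295 × €1.32 = €1,709.90; + 5 × €19.36 standing = €1,806.70
Electric: 94,691,943 BTU / 3412 = 27,750 kWh → × €0.239 = €6,632.88; + 5 × €14.11 standing = €6,703.43
Difference = |€1,806.70 − €6,703.43| = €4,896.73 ≈ €4897

€4897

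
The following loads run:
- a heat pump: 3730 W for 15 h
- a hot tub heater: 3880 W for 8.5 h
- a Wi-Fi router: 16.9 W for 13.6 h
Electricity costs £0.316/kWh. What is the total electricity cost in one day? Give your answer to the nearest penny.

heat pump: 3730 W × 15 h = 55,950 Wh = 55.95 kWh
hot tub heater: 3880 W × 8.5 h = 32,980 Wh = 32.98 kWh
Wi-Fi router: 16.9 W × 13.6 h = 230 Wh = 0.2298 kWh
Total energy = 55.95 + 32.98 + 0.2298 = 89.16 kWh
Cost = 89.16 kWh × £0.316 = £28.17

£28.17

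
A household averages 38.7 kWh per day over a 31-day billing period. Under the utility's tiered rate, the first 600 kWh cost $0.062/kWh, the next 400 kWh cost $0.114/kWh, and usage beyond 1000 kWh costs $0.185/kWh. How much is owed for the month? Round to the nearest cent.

Usage = 38.7 kWh/day × 31 days = 1199.7 kWh
First 600 kWh × $0.062 = $37.20
Next 400 kWh × $0.114 = $45.60
Remaining 199.7 kWh × $0.185 = $36.94
Total = $119.74

$119.74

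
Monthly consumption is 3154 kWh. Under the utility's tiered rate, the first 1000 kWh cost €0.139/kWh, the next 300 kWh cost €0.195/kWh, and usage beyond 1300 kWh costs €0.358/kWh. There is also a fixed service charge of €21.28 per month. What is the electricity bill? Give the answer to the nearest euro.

First 1000 kWh × €0.139 = €139.00
Next 300 kWh × €0.195 = €58.50
Remaining 1854 kWh × €0.358 = €663.73
Energy charge = €861.23; + service €21.28 = €882.51 ≈ €883

€883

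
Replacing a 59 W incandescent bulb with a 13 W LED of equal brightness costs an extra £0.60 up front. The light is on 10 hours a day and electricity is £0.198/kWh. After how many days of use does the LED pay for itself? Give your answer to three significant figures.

6.59 days

Power saved = 59 − 13 = 46 W
Daily energy saved = 46 W × 10 h = 460 Wh = 0.46 kWh
Daily savings = 0.46 × £0.198 = £0.0911
Payback = £0.60 / £0.0911 per day = 6.588 days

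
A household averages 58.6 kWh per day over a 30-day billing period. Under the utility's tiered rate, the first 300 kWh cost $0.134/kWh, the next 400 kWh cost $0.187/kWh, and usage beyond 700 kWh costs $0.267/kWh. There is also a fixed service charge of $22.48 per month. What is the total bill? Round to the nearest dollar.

Usage = 58.6 kWh/day × 30 days = 1758 kWh
First 300 kWh × $0.134 = $40.20
Next 400 kWh × $0.187 = $74.80
Remaining 1058 kWh × $0.267 = $282.49
Energy charge = $397.49; + service $22.48 = $419.97 ≈ $420

$420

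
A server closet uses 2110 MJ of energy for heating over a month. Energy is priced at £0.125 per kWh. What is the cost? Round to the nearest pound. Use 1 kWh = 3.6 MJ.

2110 MJ × (0.27778 kWh/MJ) = 586.1 kWh
Cost = 586.1 kWh × £0.125/kWh = £73.26 ≈ £73

£73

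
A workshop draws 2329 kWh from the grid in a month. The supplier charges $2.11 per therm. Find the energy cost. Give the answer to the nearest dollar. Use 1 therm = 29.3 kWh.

$168

2329 kWh × (0.03413 therm/kWh) = 79.49 therm
Cost = 79.49 therm × $2.11/therm = $167.72 ≈ $168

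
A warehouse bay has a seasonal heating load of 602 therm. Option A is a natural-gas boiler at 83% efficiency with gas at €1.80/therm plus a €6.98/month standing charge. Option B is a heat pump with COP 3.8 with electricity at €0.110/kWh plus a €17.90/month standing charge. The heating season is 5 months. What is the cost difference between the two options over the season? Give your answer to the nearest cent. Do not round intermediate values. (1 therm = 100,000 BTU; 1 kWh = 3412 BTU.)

Heat load = 602 therm × 100,000 = 60,200,000 BTU
Gas: input = 60,200,000 / 0.83 = 72,530,120 BTU = 725.3 therm → 725.3 × €1.80 = €1,305.54; + 5 × €6.98 standing = €1,340.44
Heat pump: 60,200,000 BTU / 3412 = 17,640 kWh heat; / 3.8 = 4,643 kWh in → × €0.110 = €510.74; + 5 × €17.90 standing = €600.24
Difference = |€1,340.44 − €600.24| = €740.21

€740.21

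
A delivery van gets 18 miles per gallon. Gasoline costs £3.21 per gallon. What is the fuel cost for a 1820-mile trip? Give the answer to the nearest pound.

Fuel = 1820 mi / 18 mpg = 101.1 gal
Cost = 101.1 gal × £3.21/gal = £324.57 ≈ £325

£325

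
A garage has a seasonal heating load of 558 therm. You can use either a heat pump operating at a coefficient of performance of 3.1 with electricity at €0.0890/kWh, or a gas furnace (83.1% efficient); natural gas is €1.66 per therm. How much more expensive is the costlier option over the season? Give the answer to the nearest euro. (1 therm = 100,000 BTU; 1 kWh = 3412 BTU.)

Heat load = 558 therm × 100,000 = 55,800,000 BTU
Gas: input = 55,800,000 / 0.831 = 67,148,014 BTU = 671.5 therm → 671.5 × €1.66 = €1,114.66
Heat pump: 55,800,000 BTU / 3412 = 16,350 kWh heat; / 3.1 = 5,275 kWh in → × €0.0890 = €469.52
Difference = |€1,114.66 − €469.52| = €645.14 ≈ €645

€645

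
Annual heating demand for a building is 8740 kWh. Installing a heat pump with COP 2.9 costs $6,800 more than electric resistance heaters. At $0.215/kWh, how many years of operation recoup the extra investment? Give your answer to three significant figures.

Resistance: 8740 kWh × $0.215 = $1,879.10/yr
Heat pump: 8740 / 2.9 = 3014 kWh in → × $0.215 = $647.97/yr
Annual savings = $1,231.13
Payback = $6,800 / $1,231.13 = 5.52 years

5.52 years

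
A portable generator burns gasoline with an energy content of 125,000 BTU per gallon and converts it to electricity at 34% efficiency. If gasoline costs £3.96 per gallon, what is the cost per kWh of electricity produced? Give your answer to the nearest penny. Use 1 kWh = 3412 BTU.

Electrical output per gallon = 125,000 BTU × 0.34 / 3412 BTU/kWh = 12.46 kWh
Cost per kWh = £3.96 / 12.46 kWh = £0.318

£0.32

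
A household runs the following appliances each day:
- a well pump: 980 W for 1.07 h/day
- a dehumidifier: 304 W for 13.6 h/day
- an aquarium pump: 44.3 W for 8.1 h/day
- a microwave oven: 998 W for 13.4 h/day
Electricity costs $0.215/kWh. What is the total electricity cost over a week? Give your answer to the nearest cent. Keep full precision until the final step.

well pump: 980 W × 1.07 h × 7 d = 7,340 Wh = 7.34 kWh
dehumidifier: 304 W × 13.6 h × 7 d = 28,941 Wh = 28.94 kWh
aquarium pump: 44.3 W × 8.1 h × 7 d = 2,512 Wh = 2.512 kWh
microwave oven: 998 W × 13.4 h × 7 d = 93,612 Wh = 93.61 kWh
Total energy = 7.34 + 28.94 + 2.512 + 93.61 = 132.4 kWh
Cost = 132.4 kWh × $0.215 = $28.47

$28.47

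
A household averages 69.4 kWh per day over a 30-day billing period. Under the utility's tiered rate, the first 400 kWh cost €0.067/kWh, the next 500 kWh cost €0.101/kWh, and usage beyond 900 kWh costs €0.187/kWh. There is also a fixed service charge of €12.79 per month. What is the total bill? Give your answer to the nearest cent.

Usage = 69.4 kWh/day × 30 days = 2082 kWh
First 400 kWh × €0.067 = €26.80
Next 500 kWh × €0.101 = €50.50
Remaining 1182 kWh × €0.187 = €221.03
Energy charge = €298.33; + service €12.79 = €311.12

€311.12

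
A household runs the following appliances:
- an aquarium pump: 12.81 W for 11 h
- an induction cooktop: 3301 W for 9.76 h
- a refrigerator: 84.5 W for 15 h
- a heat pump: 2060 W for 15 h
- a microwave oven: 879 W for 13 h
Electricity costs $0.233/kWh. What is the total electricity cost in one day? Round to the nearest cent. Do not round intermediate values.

aquarium pump: 12.81 W × 11 h = 141 Wh = 0.1409 kWh
induction cooktop: 3301 W × 9.76 h = 32,218 Wh = 32.22 kWh
refrigerator: 84.5 W × 15 h = 1,268 Wh = 1.268 kWh
heat pump: 2060 W × 15 h = 30,900 Wh = 30.9 kWh
microwave oven: 879 W × 13 h = 11,427 Wh = 11.43 kWh
Total energy = 0.1409 + 32.22 + 1.268 + 30.9 + 11.43 = 75.95 kWh
Cost = 75.95 kWh × $0.233 = $17.70

$17.70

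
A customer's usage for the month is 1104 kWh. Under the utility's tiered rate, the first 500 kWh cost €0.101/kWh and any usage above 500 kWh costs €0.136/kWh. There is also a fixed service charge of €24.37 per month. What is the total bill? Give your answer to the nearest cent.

First 500 kWh × €0.101 = €50.50
Remaining 604 kWh × €0.136 = €82.14
Energy charge = €132.64; + service €24.37 = €157.01

€157.01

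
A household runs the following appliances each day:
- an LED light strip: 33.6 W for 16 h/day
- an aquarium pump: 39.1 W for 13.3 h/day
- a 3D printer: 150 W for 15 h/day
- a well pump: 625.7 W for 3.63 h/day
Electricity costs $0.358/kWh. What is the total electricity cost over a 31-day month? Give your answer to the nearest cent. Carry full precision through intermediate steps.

$61.91

LED light strip: 33.6 W × 16 h × 31 d = 16,666 Wh = 16.67 kWh
aquarium pump: 39.1 W × 13.3 h × 31 d = 16,121 Wh = 16.12 kWh
3D printer: 150 W × 15 h × 31 d = 69,750 Wh = 69.75 kWh
well pump: 625.7 W × 3.63 h × 31 d = 70,410 Wh = 70.41 kWh
Total energy = 16.67 + 16.12 + 69.75 + 70.41 = 172.9 kWh
Cost = 172.9 kWh × $0.358 = $61.91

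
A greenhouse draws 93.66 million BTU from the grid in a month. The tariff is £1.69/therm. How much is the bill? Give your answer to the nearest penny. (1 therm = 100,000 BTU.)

£1582.85

93.66 million BTU × (10 therm/million BTU) = 936.6 therm
Cost = 936.6 therm × £1.69/therm = £1,582.85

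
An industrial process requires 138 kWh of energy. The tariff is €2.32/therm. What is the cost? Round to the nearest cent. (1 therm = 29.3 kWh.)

138 kWh × (0.03413 therm/kWh) = 4.71 therm
Cost = 4.71 therm × €2.32/therm = €10.93

€10.93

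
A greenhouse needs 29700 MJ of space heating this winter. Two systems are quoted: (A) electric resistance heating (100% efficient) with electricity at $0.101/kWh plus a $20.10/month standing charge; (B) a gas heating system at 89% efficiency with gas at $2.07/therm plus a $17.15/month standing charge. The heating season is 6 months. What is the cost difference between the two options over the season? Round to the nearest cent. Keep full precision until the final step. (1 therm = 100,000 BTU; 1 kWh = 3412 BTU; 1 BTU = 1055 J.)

Heat load = 29700 MJ = 29,700,000,000 J / 1055 = 28,151,659 BTU
Gas: input = 28,151,659 / 0.89 = 31,631,077 BTU = 316.3 therm → 316.3 × $2.07 = $654.76; + 6 × $17.15 standing = $757.66
Electric: 28,151,659 BTU / 3412 = 8,251 kWh → × $0.101 = $833.33; + 6 × $20.10 standing = $953.93
Difference = |$757.66 − $953.93| = $196.27

$196.27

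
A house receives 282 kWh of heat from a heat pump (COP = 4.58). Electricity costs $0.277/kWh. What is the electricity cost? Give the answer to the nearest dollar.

Electrical input = 282 kWh / 4.58 = 61.57 kWh
Cost = 61.57 × $0.277/kWh = $17.06 ≈ $17

$17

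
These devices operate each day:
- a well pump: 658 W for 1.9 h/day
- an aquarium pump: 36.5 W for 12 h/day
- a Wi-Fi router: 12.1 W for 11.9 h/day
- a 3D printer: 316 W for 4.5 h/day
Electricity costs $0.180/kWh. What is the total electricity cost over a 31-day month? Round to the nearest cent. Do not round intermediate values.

well pump: 658 W × 1.9 h × 31 d = 38,756 Wh = 38.76 kWh
aquarium pump: 36.5 W × 12 h × 31 d = 13,578 Wh = 13.58 kWh
Wi-Fi router: 12.1 W × 11.9 h × 31 d = 4,464 Wh = 4.464 kWh
3D printer: 316 W × 4.5 h × 31 d = 44,082 Wh = 44.08 kWh
Total energy = 38.76 + 13.58 + 4.464 + 44.08 = 100.9 kWh
Cost = 100.9 kWh × $0.180 = $18.16

$18.16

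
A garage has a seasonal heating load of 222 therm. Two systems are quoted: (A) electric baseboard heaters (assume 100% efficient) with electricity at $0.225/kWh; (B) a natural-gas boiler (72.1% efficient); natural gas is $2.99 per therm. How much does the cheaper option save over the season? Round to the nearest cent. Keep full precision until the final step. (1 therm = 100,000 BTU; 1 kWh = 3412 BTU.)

Heat load = 222 therm × 100,000 = 22,200,000 BTU
Gas: input = 22,200,000 / 0.721 = 30,790,569 BTU = 307.9 therm → 307.9 × $2.99 = $920.64
Electric: 22,200,000 BTU / 3412 = 6,506 kWh → × $0.225 = $1,463.95
Difference = |$920.64 − $1,463.95| = $543.31

$543.31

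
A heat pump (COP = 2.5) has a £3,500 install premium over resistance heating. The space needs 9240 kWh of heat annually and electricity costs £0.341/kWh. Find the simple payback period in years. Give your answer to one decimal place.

Resistance: 9240 kWh × £0.341 = £3,150.84/yr
Heat pump: 9240 / 2.5 = 3696 kWh in → × £0.341 = £1,260.34/yr
Annual savings = £1,890.50
Payback = £3,500 / £1,890.50 = 1.85 years

1.9 years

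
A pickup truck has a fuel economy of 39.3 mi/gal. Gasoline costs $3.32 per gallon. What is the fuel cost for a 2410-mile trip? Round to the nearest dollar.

Fuel = 2410 mi / 39.3 mpg = 61.32 gal
Cost = 61.32 gal × $3.32/gal = $203.59 ≈ $204

$204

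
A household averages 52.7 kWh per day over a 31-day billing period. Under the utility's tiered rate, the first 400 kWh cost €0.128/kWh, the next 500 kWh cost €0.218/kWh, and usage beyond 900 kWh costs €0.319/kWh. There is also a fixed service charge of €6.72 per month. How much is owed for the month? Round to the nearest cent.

€400.97

Usage = 52.7 kWh/day × 31 days = 1633.7 kWh
First 400 kWh × €0.128 = €51.20
Next 500 kWh × €0.218 = €109.00
Remaining 733.7 kWh × €0.319 = €234.05
Energy charge = €394.25; + service €6.72 = €400.97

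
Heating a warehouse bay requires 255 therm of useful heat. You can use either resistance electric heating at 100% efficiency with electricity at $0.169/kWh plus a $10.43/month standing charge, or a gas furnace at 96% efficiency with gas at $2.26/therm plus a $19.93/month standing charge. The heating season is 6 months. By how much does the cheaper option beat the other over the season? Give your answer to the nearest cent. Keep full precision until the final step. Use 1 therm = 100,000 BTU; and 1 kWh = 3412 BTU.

Heat load = 255 therm × 100,000 = 25,500,000 BTU
Gas: input = 25,500,000 / 0.96 = 26,562,500 BTU = 265.6 therm → 265.6 × $2.26 = $600.31; + 6 × $19.93 standing = $719.89
Electric: 25,500,000 BTU / 3412 = 7,474 kWh → × $0.169 = $1,263.04; + 6 × $10.43 standing = $1,325.62
Difference = |$719.89 − $1,325.62| = $605.73

$605.73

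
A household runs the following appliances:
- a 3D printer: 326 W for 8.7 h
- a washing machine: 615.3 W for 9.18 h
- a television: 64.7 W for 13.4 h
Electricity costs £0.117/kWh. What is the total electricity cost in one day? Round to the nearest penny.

£1.09

3D printer: 326 W × 8.7 h = 2,836 Wh = 2.836 kWh
washing machine: 615.3 W × 9.18 h = 5,648 Wh = 5.648 kWh
television: 64.7 W × 13.4 h = 867 Wh = 0.867 kWh
Total energy = 2.836 + 5.648 + 0.867 = 9.352 kWh
Cost = 9.352 kWh × £0.117 = £1.09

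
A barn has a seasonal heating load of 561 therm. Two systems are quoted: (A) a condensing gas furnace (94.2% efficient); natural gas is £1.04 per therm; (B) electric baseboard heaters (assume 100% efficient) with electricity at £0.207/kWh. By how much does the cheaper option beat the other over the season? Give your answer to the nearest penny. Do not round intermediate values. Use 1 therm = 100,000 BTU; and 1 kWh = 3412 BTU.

£2784.12

Heat load = 561 therm × 100,000 = 56,100,000 BTU
Gas: input = 56,100,000 / 0.942 = 59,554,140 BTU = 595.5 therm → 595.5 × £1.04 = £619.36
Electric: 56,100,000 BTU / 3412 = 16,440 kWh → × £0.207 = £3,403.49
Difference = |£619.36 − £3,403.49| = £2,784.12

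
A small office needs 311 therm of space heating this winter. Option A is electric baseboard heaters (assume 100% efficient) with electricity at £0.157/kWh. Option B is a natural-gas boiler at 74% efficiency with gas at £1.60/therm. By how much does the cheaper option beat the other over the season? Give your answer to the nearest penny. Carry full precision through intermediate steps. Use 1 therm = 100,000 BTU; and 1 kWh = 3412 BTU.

Heat load = 311 therm × 100,000 = 31,100,000 BTU
Gas: input = 31,100,000 / 0.74 = 42,027,027 BTU = 420.3 therm → 420.3 × £1.60 = £672.43
Electric: 31,100,000 BTU / 3412 = 9,115 kWh → × £0.157 = £1,431.04
Difference = |£672.43 − £1,431.04| = £758.61

£758.61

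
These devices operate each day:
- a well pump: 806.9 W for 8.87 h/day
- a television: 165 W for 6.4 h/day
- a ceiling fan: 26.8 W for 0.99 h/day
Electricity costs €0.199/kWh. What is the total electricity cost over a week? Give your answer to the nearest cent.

€11.48

well pump: 806.9 W × 8.87 h × 7 d = 50,100 Wh = 50.1 kWh
television: 165 W × 6.4 h × 7 d = 7,392 Wh = 7.392 kWh
ceiling fan: 26.8 W × 0.99 h × 7 d = 186 Wh = 0.1857 kWh
Total energy = 50.1 + 7.392 + 0.1857 = 57.68 kWh
Cost = 57.68 kWh × €0.199 = €11.48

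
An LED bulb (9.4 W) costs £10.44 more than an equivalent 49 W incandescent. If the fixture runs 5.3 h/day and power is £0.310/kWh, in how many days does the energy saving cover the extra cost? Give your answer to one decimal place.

160.5 days

Power saved = 49 − 9.4 = 39.6 W
Daily energy saved = 39.6 W × 5.3 h = 209.9 Wh = 0.20988 kWh
Daily savings = 0.20988 × £0.310 = £0.0651
Payback = £10.44 / £0.0651 per day = 160.5 days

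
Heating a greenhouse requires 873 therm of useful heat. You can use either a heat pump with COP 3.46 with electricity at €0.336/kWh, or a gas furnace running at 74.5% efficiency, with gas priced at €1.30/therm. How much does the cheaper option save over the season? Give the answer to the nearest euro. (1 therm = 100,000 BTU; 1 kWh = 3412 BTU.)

Heat load = 873 therm × 100,000 = 87,300,000 BTU
Gas: input = 87,300,000 / 0.745 = 117,181,208 BTU = 1,172 therm → 1,172 × €1.30 = €1,523.36
Heat pump: 87,300,000 BTU / 3412 = 25,590 kWh heat; / 3.46 = 7,395 kWh in → × €0.336 = €2,484.67
Difference = |€1,523.36 − €2,484.67| = €961.31 ≈ €961

€961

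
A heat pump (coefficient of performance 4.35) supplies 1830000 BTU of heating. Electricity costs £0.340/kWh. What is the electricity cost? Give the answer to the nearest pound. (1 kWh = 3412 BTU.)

Heat delivered = 1,830,000 BTU / 3412 = 536.3 kWh
Electrical input = 536.3 kWh / 4.35 = 123.3 kWh
Cost = 123.3 × £0.340/kWh = £41.92 ≈ £42

£42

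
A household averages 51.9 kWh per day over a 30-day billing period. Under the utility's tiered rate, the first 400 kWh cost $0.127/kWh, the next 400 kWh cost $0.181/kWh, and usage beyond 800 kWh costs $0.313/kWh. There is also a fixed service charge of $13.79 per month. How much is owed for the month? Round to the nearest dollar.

Usage = 51.9 kWh/day × 30 days = 1557 kWh
First 400 kWh × $0.127 = $50.80
Next 400 kWh × $0.181 = $72.40
Remaining 757 kWh × $0.313 = $236.94
Energy charge = $360.14; + service $13.79 = $373.93 ≈ $374

$374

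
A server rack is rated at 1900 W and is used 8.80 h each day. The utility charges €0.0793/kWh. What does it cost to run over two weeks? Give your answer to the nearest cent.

Energy = 1900 W × 8.80 h/day × 14 days = 234,080 Wh = 234.1 kWh
Cost = 234.1 kWh × €0.0793/kWh = €18.56

€18.56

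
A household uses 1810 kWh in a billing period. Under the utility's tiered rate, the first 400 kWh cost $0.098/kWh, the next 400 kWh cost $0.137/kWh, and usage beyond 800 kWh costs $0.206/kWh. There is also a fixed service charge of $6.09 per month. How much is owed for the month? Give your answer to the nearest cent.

First 400 kWh × $0.098 = $39.20
Next 400 kWh × $0.137 = $54.80
Remaining 1010 kWh × $0.206 = $208.06
Energy charge = $302.06; + service $6.09 = $308.15

$308.15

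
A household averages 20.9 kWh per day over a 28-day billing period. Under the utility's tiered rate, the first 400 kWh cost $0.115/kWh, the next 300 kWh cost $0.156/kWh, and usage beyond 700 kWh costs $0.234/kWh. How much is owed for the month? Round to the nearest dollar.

$75

Usage = 20.9 kWh/day × 28 days = 585.2 kWh
First 400 kWh × $0.115 = $46.00
Next 185.2 kWh × $0.156 = $28.89
Remaining tier: 0 kWh (not reached)
Total = $74.89 ≈ $75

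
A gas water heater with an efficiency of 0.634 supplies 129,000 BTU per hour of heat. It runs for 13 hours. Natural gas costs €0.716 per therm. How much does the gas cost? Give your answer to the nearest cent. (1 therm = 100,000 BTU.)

Heat delivered = 129,000 BTU/h × 13 h = 1,677,000 BTU
Gas input = 1,677,000 / 0.634 = 2,645,110 BTU
= 2,645,110 / 100,000 = 26.45 therm
Cost = 26.45 × €0.716/therm = €18.94

€18.94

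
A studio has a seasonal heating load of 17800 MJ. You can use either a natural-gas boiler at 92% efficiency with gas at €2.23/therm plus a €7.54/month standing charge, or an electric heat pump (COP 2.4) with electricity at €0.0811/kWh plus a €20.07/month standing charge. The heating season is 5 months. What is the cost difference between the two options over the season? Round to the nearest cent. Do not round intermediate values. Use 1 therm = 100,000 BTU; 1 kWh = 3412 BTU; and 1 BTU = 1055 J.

Heat load = 17800 MJ = 17,800,000,000 J / 1055 = 16,872,038 BTU
Gas: input = 16,872,038 / 0.92 = 18,339,172 BTU = 183.4 therm → 183.4 × €2.23 = €408.96; + 5 × €7.54 standing = €446.66
Heat pump: 16,872,038 BTU / 3412 = 4,945 kWh heat; / 2.4 = 2,060 kWh in → × €0.0811 = €167.10; + 5 × €20.07 standing = €267.45
Difference = |€446.66 − €267.45| = €179.22

€179.22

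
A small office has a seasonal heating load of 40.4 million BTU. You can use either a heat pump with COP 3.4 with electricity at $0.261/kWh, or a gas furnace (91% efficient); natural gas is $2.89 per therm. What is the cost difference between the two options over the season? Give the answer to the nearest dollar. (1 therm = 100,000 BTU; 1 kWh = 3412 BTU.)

Heat load = 40.4 × 10⁶ BTU = 40,400,000 BTU
Gas: input = 40,400,000 / 0.91 = 44,395,604 BTU = 444 therm → 444 × $2.89 = $1,283.03
Heat pump: 40,400,000 BTU / 3412 = 11,840 kWh heat; / 3.4 = 3,483 kWh in → × $0.261 = $908.94
Difference = |$1,283.03 − $908.94| = $374.10 ≈ $374

$374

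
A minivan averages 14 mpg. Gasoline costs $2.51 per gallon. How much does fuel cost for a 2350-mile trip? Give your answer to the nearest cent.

$421.32

Fuel = 2350 mi / 14 mpg = 167.9 gal
Cost = 167.9 gal × $2.51/gal = $421.32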